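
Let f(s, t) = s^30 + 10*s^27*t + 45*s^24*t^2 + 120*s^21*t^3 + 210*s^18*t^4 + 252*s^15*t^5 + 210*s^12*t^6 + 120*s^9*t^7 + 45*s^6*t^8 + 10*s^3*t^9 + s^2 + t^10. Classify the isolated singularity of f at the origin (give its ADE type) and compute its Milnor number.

Type A_{9}, Milnor number mu = 9.

The Hessian of f at 0 has rank 1. Corank 1: A-series; mu = 9 gives A_9.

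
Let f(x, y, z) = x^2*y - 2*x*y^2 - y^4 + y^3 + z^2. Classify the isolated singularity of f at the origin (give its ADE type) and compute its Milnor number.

Type D_{5}, Milnor number mu = 5.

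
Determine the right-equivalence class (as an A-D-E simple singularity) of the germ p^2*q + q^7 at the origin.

D_{8}

The Hessian of f at 0 has rank 0. Corank 2; j^3 = p^2*q has shape L^2 M (L != M), so D-series; mu = 8 gives D_8.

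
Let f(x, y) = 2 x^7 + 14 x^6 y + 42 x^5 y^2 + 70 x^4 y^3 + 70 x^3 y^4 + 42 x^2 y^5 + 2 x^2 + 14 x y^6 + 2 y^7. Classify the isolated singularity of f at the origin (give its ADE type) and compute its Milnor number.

Type A_6, Milnor number mu = 6.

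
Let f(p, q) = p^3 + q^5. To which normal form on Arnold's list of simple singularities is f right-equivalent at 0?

E_{8}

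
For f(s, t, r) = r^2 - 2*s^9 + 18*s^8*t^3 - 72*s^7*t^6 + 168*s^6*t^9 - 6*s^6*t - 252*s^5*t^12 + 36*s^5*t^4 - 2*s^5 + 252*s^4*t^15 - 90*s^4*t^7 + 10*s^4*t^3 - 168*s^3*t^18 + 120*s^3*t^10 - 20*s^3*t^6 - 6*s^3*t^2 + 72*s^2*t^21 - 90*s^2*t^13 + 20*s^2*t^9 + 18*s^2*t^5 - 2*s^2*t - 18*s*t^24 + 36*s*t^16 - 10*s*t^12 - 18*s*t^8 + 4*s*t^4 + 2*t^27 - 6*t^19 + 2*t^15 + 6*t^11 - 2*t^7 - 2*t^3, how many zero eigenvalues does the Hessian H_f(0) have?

2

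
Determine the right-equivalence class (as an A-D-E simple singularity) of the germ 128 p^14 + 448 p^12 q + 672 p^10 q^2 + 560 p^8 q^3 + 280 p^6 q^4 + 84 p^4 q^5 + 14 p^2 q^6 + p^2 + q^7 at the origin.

The Hessian of f at 0 is [[2, 0], [0, 0]] with rank 1, so corank 1. A Groebner basis of the Jacobian ideal J(f) in C{p,q} is {q^6, p}; counting standard monomials gives mu = 6. Corank 1: A-series; mu = 6 gives A_6.

A_{6}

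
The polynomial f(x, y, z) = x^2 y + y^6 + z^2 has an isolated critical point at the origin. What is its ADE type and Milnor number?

Type D7, Milnor number mu = 7.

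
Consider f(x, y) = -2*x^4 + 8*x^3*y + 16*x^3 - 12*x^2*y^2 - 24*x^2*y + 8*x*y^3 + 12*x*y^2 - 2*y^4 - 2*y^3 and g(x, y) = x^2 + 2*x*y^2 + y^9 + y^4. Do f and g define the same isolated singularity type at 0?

No.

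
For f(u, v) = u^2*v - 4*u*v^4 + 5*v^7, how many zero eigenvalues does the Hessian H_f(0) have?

2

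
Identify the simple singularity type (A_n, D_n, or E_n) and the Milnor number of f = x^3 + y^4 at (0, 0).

The Hessian of f at 0 has rank 0. Corank 2; j^3 = x^3 is a perfect cube, so E-series; the 4-jet and mu = 6 give E_6.

Type E_6, Milnor number mu = 6.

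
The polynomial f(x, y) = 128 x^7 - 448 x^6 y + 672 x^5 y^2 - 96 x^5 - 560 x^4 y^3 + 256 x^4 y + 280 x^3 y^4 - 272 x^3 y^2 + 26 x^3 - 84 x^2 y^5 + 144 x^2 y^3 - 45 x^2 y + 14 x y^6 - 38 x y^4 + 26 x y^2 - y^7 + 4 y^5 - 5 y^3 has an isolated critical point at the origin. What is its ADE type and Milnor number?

The Hessian of f at 0 has rank 0. Corank 2; j^3 = (2*x - y)*(13*x^2 - 16*x*y + 5*y^2) splits into three distinct lines over C (the quadratic factor has nonzero discriminant), so D_4.

Type D_{4}, Milnor number mu = 4.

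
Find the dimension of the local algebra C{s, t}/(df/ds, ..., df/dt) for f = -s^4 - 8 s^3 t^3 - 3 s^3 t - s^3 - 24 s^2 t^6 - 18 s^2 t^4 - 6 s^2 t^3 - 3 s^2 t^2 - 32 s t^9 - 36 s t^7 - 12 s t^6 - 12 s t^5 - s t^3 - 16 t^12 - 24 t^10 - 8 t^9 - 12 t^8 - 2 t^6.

The Hessian of f at 0 has rank 0. Corank 2; j^3 = -s^3 is a perfect cube, so E-series; the 4-jet and mu = 7 give E_7.

7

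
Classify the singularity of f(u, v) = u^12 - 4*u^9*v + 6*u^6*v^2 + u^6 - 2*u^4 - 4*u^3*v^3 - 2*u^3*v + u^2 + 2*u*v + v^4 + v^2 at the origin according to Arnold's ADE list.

The Hessian of f at 0 has rank 1. Corank 1: A-series; mu = 3 gives A_3.

A_3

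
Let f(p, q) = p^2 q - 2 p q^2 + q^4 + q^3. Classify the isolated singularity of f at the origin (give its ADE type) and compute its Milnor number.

Type D5, Milnor number mu = 5.

The Hessian of f at 0 has rank 0. Corank 2; j^3 = q*(p - q)^2 has shape L^2 M (L != M), so D-series; mu = 5 gives D_5.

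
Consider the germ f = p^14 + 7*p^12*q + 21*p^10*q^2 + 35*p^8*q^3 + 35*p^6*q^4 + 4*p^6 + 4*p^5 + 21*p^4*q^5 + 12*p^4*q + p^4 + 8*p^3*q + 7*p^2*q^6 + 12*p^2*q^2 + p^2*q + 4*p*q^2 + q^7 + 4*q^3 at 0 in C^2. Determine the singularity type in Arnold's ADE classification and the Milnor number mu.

Type D_{8}, Milnor number mu = 8.

The Hessian of f at 0 is [[0, 0], [0, 0]] with rank 0, so corank 2. A Groebner basis of the Jacobian ideal J(f) in C{p,q} is {32*p^2/1017 + p*q^3 - 2041*p*q^2/1356 + 5113*p*q/16272 - 1529*q^3/1017 + 1363*q^2/2712, -16*p^2/339 + 1589*p*q^2/904 - 2387*p*q/5424 + q^4 + 2041*q^3/1356 - 625*q^2/904, p^3 + 512*p^2/1017 - 28*p*q^2/339 + 1045*p*q/1017 - 56*q^3/1017 + 14*q^2/339, p^2*q + p*q/2 + q^2}; counting standard monomials gives mu = 8. Corank 2; j^3 = q*(p + 2*q)^2 has shape L^2 M (L != M), so D-series; mu = 8 gives D_8.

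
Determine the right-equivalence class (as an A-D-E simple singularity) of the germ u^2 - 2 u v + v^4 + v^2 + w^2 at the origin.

The Hessian of f at 0 has rank 2. Corank 1: A-series; mu = 3 gives A_3.

A3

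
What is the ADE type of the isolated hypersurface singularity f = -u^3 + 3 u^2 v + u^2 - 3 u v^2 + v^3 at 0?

A_{2}

The Hessian of f at 0 has rank 1. Corank 1: A-series; mu = 2 gives A_2.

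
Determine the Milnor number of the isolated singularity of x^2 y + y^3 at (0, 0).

4

The Hessian of f at 0 has rank 0. Corank 2; j^3 = y*(x^2 + y^2) splits into three distinct lines over C (the quadratic factor has nonzero discriminant), so D_4.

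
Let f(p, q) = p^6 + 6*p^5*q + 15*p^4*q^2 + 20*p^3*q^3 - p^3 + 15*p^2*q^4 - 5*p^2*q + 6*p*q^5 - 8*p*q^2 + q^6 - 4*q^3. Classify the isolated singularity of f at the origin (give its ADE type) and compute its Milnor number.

Type D_7, Milnor number mu = 7.

The Hessian of f at 0 has rank 0. Corank 2; j^3 = -(p + q)*(p + 2*q)^2 has shape L^2 M (L != M), so D-series; mu = 7 gives D_7.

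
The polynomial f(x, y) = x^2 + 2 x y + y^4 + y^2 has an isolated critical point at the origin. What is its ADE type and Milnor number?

Type A_{3}, Milnor number mu = 3.

The Hessian of f at 0 has rank 1. Corank 1: A-series; mu = 3 gives A_3.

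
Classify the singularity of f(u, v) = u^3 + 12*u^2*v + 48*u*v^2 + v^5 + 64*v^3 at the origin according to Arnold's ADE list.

E_8

The Hessian of f at 0 has rank 0. Corank 2; j^3 = (u + 4*v)^3 is a perfect cube, so E-series; the 5-jet and mu = 8 give E_8.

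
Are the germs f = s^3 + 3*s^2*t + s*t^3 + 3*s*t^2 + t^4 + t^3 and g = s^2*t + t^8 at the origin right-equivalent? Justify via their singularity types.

No.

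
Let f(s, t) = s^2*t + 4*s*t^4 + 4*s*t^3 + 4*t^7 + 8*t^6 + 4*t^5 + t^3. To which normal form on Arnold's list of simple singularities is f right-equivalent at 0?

D4

The Hessian of f at 0 has rank 0. Corank 2; j^3 = t*(s^2 + t^2) splits into three distinct lines over C (the quadratic factor has nonzero discriminant), so D_4.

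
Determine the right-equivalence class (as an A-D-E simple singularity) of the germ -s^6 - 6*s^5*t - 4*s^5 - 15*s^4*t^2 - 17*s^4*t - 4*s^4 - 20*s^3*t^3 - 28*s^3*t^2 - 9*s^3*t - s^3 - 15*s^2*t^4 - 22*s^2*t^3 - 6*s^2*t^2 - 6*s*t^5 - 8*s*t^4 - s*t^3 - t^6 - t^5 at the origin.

E7

The Hessian of f at 0 is [[0, 0], [0, 0]] with rank 0, so corank 2. A Groebner basis of the Jacobian ideal J(f) in C{s,t} is {-3*s^2/5 + t^4 - t^3/5, s^3, s^2*t + s^2/5 + t^3/15, s^2/5 + s*t^2 + t^3/15}; counting standard monomials gives mu = 7. Corank 2; j^3 = -s^3 is a perfect cube, so E-series; the 4-jet and mu = 7 give E_7.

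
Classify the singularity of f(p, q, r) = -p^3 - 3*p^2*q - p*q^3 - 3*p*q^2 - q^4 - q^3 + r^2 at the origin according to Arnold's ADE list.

E_{7}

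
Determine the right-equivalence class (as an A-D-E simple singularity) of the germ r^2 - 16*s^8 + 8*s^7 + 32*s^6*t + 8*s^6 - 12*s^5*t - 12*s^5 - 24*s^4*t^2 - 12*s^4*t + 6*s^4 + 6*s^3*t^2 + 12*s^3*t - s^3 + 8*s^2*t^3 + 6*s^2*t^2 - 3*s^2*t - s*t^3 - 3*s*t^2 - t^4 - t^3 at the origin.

E7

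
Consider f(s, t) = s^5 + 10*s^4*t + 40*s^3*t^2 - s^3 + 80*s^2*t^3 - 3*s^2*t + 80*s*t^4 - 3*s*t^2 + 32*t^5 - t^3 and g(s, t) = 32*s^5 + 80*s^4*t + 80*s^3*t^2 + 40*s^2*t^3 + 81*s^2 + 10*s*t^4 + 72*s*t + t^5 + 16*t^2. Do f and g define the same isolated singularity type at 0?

No.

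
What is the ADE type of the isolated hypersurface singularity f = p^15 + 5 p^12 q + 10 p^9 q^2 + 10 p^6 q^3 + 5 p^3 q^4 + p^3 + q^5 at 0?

The Hessian of f at 0 has rank 0. Corank 2; j^3 = p^3 is a perfect cube, so E-series; the 5-jet and mu = 8 give E_8.

E_{8}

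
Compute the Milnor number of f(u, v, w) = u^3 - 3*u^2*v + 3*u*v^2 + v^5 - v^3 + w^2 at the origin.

8

The Hessian of f at 0 has rank 1. Corank 2; j^3 = (u - v)^3 is a perfect cube, so E-series; the 5-jet and mu = 8 give E_8.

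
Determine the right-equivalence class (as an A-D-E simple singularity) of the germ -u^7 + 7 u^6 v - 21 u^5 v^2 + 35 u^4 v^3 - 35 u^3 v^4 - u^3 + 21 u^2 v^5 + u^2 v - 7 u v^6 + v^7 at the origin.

D_{8}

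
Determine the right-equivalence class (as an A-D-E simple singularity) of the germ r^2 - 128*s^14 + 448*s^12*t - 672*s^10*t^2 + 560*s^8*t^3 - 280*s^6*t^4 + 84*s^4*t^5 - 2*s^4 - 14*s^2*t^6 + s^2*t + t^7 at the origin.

D8

The Hessian of f at 0 has rank 1. Corank 2; j^3 = s^2*t has shape L^2 M (L != M), so D-series; mu = 8 gives D_8.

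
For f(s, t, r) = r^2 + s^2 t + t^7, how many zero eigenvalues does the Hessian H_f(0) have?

Hessian at 0 has rank 1.

2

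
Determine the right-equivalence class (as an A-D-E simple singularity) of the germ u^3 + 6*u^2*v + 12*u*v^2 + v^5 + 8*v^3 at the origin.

The Hessian of f at 0 is [[0, 0], [0, 0]] with rank 0, so corank 2. A Groebner basis of the Jacobian ideal J(f) in C{u,v} is {v^4, u^2 + 4*u*v + 4*v^2}; counting standard monomials gives mu = 8. Corank 2; j^3 = (u + 2*v)^3 is a perfect cube, so E-series; the 5-jet and mu = 8 give E_8.

E_{8}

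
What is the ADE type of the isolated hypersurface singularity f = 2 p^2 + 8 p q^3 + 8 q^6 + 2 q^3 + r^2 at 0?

The Hessian of f at 0 is [[4, 0, 0], [0, 0, 0], [0, 0, 2]] with rank 2, so corank 1. A Groebner basis of the Jacobian ideal J(f) in C{p,q,r} is {q^2, p, r}; counting standard monomials gives mu = 2. Corank 1: A-series; mu = 2 gives A_2.

A2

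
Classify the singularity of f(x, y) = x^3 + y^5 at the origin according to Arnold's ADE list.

E8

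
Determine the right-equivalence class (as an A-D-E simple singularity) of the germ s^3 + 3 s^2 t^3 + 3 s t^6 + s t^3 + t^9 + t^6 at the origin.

The Hessian of f at 0 has rank 0. Corank 2; j^3 = s^3 is a perfect cube, so E-series; the 4-jet and mu = 7 give E_7.

E7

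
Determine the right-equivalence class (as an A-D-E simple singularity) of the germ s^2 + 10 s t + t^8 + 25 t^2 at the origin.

A7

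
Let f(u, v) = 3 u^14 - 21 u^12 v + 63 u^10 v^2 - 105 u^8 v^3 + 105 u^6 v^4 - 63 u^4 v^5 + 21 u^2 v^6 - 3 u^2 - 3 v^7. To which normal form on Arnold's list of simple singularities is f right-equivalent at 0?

A_{6}

The Hessian of f at 0 has rank 1. Corank 1: A-series; mu = 6 gives A_6.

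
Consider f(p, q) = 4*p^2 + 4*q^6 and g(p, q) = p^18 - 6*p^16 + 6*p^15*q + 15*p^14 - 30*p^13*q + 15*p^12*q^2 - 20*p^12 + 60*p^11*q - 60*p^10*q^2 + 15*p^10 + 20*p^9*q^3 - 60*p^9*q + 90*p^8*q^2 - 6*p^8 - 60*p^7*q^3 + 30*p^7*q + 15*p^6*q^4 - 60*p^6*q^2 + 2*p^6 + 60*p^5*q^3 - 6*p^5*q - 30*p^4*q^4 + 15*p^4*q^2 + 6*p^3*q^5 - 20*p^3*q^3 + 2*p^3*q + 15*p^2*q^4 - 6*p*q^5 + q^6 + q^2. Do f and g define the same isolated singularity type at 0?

Yes.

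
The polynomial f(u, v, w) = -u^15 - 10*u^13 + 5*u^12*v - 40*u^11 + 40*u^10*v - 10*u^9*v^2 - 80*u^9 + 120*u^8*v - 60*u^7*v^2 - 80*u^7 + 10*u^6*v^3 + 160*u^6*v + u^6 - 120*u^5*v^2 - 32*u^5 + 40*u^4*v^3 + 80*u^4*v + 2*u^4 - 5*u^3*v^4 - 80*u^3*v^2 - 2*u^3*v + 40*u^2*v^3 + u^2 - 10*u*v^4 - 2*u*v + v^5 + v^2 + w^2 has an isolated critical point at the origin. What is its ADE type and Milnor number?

Type A4, Milnor number mu = 4.

The Hessian of f at 0 is [[2, -2, 0], [-2, 2, 0], [0, 0, 2]] with rank 2, so corank 1. A Groebner basis of the Jacobian ideal J(f) in C{u,v,w} is {u + v^3 - v, u^2 - v^2, u*v - v^2, w}; counting standard monomials gives mu = 4. Corank 1: A-series; mu = 4 gives A_4.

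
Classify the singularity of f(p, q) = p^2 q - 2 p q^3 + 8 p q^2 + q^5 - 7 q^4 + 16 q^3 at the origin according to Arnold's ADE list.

The Hessian of f at 0 has rank 0. Corank 2; j^3 = q*(p + 4*q)^2 has shape L^2 M (L != M), so D-series; mu = 5 gives D_5.

D_5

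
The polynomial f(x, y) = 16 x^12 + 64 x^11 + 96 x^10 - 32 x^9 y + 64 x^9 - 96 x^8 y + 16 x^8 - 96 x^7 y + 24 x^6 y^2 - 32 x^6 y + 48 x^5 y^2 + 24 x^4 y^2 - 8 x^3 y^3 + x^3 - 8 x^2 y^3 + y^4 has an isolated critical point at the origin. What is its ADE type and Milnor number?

The Hessian of f at 0 has rank 0. Corank 2; j^3 = x^3 is a perfect cube, so E-series; the 4-jet and mu = 6 give E_6.

Type E6, Milnor number mu = 6.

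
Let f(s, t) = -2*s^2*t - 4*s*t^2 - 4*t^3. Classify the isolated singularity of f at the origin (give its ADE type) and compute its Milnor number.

Type D_4, Milnor number mu = 4.

The Hessian of f at 0 is [[0, 0], [0, 0]] with rank 0, so corank 2. A Groebner basis of the Jacobian ideal J(f) in C{s,t} is {t^3, s^2 + 2*t^2, s*t + t^2}; counting standard monomials gives mu = 4. Corank 2; j^3 = -2*t*(s^2 + 2*s*t + 2*t^2) splits into three distinct lines over C (the quadratic factor has nonzero discriminant), so D_4.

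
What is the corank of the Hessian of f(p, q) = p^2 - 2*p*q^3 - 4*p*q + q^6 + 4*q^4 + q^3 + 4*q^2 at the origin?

1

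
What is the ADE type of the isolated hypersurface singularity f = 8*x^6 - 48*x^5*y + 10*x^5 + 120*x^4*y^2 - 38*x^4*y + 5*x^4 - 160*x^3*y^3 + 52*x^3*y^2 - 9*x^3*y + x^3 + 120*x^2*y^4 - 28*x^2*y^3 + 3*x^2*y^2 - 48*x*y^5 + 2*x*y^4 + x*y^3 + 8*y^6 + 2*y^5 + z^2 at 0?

The Hessian of f at 0 has rank 1. Corank 2; j^3 = x^3 is a perfect cube, so E-series; the 4-jet and mu = 7 give E_7.

E_{7}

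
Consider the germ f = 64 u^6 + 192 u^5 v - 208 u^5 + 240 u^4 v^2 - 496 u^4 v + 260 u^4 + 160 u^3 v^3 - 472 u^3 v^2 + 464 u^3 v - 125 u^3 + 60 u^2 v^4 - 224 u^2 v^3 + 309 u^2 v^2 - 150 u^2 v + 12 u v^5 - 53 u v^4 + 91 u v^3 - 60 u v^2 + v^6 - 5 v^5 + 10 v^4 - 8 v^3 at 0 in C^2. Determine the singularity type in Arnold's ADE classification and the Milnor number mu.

The Hessian of f at 0 is [[0, 0], [0, 0]] with rank 0, so corank 2. A Groebner basis of the Jacobian ideal J(f) in C{u,v} is {-1171875*u^2/41 - 937500*u*v/41 + v^4 - 125*v^3/41 - 187500*v^2/41, u^3 - 5850*u^2/41 - 4680*u*v/41 + 2*v^3/41 - 936*v^2/41, u^2*v + 9625*u^2/41 + 7700*u*v/41 - 83*v^3/615 + 1540*v^2/41, -11875*u^2/41 + u*v^2 - 9500*u*v/41 + 227*v^3/615 - 1900*v^2/41}; counting standard monomials gives mu = 7. Corank 2; j^3 = -(5*u + 2*v)^3 is a perfect cube, so E-series; the 4-jet and mu = 7 give E_7.

Type E7, Milnor number mu = 7.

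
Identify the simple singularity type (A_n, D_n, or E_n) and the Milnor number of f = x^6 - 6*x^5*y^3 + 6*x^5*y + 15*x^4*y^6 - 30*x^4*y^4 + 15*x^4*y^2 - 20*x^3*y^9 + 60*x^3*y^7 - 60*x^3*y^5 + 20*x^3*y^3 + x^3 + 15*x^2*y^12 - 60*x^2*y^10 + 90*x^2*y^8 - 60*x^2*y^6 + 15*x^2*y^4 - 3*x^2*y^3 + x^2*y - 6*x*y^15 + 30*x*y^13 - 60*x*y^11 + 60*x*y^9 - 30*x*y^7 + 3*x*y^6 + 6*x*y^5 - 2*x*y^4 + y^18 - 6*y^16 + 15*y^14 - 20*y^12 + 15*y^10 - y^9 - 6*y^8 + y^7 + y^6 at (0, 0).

The Hessian of f at 0 is [[0, 0], [0, 0]] with rank 0, so corank 2. A Groebner basis of the Jacobian ideal J(f) in C{x,y} is {-x^2 - x*y + y^4, x^3, x^2*y, x^2/6 + x*y^2}; counting standard monomials gives mu = 7. Corank 2; j^3 = x^2*(x + y) has shape L^2 M (L != M), so D-series; mu = 7 gives D_7.

Type D_{7}, Milnor number mu = 7.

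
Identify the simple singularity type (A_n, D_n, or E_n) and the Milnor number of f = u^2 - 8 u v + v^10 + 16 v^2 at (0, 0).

Type A9, Milnor number mu = 9.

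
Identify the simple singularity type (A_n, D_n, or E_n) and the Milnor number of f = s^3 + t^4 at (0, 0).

Type E_{6}, Milnor number mu = 6.

The Hessian of f at 0 has rank 0. Corank 2; j^3 = s^3 is a perfect cube, so E-series; the 4-jet and mu = 6 give E_6.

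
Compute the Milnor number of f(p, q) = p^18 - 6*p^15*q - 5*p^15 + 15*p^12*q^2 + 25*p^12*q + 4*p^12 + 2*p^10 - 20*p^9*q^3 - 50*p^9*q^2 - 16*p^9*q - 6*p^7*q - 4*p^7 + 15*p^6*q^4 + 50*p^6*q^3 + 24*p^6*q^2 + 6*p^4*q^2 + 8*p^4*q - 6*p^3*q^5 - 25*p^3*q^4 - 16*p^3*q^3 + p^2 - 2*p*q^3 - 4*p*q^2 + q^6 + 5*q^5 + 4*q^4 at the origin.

The Hessian of f at 0 is [[2, 0], [0, 0]] with rank 1, so corank 1. A Groebner basis of the Jacobian ideal J(f) in C{p,q} is {-p + q^3 + 2*q^2, p^2, p*q - 2*p + 4*q^2}; counting standard monomials gives mu = 4. Corank 1: A-series; mu = 4 gives A_4.

4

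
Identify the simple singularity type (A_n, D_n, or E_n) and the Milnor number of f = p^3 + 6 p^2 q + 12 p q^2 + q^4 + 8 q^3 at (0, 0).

Type E_6, Milnor number mu = 6.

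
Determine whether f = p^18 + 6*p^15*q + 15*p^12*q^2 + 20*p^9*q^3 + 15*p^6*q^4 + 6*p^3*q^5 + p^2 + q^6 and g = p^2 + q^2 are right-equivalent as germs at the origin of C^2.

No.

The Hessian of f at 0 has rank 1. Corank 1: A-series; mu = 5 gives A_5. The Hessian of g at 0 has rank 2. Corank 0: nondegenerate Morse point, so A_1. f is A_5 but g is A_1, hence not right-equivalent.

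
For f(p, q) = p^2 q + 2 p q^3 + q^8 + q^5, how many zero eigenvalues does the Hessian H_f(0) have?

2

Hessian at 0 has rank 0.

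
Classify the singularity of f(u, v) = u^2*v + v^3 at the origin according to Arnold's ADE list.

D_4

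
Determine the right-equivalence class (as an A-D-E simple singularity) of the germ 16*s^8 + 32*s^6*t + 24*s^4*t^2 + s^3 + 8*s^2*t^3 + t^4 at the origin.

The Hessian of f at 0 is [[0, 0], [0, 0]] with rank 0, so corank 2. A Groebner basis of the Jacobian ideal J(f) in C{s,t} is {t^3, s^2}; counting standard monomials gives mu = 6. Corank 2; j^3 = s^3 is a perfect cube, so E-series; the 4-jet and mu = 6 give E_6.

E6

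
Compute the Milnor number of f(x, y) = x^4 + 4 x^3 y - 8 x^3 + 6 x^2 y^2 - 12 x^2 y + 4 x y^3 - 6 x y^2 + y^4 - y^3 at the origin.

6

The Hessian of f at 0 is [[0, 0], [0, 0]] with rank 0, so corank 2. A Groebner basis of the Jacobian ideal J(f) in C{x,y} is {y^4, x*y^2 + 2*y^3/3, x^2 + x*y + y^2/4}; counting standard monomials gives mu = 6. Corank 2; j^3 = -(2*x + y)^3 is a perfect cube, so E-series; the 4-jet and mu = 6 give E_6.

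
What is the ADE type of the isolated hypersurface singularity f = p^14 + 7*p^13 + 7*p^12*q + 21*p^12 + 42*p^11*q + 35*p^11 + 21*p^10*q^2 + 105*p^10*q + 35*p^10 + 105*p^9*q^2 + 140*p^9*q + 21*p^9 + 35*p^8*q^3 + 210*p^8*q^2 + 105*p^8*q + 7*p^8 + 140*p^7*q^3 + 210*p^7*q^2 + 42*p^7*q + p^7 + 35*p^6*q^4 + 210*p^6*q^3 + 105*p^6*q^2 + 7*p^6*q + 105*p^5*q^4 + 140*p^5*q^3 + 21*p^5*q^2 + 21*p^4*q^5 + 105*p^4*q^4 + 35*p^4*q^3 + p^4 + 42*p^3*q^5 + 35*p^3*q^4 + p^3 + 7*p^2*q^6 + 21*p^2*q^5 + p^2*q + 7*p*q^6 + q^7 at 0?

The Hessian of f at 0 has rank 0. Corank 2; j^3 = p^2*(p + q) has shape L^2 M (L != M), so D-series; mu = 8 gives D_8.

D_{8}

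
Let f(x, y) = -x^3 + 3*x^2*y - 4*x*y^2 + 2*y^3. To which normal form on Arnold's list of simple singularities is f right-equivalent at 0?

D4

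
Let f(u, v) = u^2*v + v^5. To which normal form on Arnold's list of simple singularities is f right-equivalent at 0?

The Hessian of f at 0 has rank 0. Corank 2; j^3 = u^2*v has shape L^2 M (L != M), so D-series; mu = 6 gives D_6.

D_{6}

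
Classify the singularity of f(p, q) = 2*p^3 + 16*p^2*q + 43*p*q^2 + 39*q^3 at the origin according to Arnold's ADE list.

D_{4}

The Hessian of f at 0 is [[0, 0], [0, 0]] with rank 0, so corank 2. A Groebner basis of the Jacobian ideal J(f) in C{p,q} is {q^3, p^2 - 23*q^2/2, p*q + 7*q^2/2}; counting standard monomials gives mu = 4. Corank 2; j^3 = (p + 3*q)*(2*p^2 + 10*p*q + 13*q^2) splits into three distinct lines over C (the quadratic factor has nonzero discriminant), so D_4.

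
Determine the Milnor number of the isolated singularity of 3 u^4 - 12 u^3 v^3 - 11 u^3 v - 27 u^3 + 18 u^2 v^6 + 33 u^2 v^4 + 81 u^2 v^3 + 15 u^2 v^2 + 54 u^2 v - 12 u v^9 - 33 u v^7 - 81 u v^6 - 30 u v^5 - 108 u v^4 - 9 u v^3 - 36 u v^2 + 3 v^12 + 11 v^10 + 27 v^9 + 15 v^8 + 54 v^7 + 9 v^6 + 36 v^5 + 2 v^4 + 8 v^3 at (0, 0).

The Hessian of f at 0 has rank 0. Corank 2; j^3 = -(3*u - 2*v)^3 is a perfect cube, so E-series; the 4-jet and mu = 7 give E_7.

7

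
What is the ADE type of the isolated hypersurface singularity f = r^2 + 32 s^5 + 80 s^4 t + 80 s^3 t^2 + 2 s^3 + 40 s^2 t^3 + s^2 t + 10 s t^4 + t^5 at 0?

The Hessian of f at 0 is [[0, 0, 0], [0, 0, 0], [0, 0, 2]] with rank 1, so corank 2. A Groebner basis of the Jacobian ideal J(f) in C{s,t,r} is {-s*t/10 + t^4, s*t^2, s^2 + s*t/2, r}; counting standard monomials gives mu = 6. Corank 2; j^3 = s^2*(2*s + t) has shape L^2 M (L != M), so D-series; mu = 6 gives D_6.

D_{6}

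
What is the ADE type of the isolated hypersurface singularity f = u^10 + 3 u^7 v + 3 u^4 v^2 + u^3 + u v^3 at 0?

E_7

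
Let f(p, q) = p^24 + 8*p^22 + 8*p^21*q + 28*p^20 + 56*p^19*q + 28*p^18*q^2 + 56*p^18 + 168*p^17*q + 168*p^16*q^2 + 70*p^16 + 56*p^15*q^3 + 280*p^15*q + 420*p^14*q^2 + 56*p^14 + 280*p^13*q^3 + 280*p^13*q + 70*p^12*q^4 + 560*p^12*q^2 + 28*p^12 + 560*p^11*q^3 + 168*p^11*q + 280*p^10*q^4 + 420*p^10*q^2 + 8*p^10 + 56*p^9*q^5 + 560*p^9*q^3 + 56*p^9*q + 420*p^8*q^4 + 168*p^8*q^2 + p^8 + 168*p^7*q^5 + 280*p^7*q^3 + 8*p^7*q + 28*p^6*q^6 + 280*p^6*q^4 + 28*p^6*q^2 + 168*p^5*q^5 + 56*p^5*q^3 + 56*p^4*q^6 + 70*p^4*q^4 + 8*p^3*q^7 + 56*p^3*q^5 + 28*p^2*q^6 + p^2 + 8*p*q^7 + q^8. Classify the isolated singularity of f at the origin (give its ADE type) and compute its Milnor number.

Type A7, Milnor number mu = 7.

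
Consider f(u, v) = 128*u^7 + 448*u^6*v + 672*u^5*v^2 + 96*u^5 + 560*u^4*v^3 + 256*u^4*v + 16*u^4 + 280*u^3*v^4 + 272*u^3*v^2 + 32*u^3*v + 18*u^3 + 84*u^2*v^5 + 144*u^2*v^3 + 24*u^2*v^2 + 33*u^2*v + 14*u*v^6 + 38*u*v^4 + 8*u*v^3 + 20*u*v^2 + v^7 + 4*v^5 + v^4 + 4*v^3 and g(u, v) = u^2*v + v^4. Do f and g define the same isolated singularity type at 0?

The Hessian of f at 0 is [[0, 0], [0, 0]] with rank 0, so corank 2. A Groebner basis of the Jacobian ideal J(f) in C{u,v} is {u*v^2 + 27*u*v/4 + 9*v^2/2, -81*u*v/8 + v^3 - 27*v^2/4, u^2 + 7*u*v/6 + v^2/3}; counting standard monomials gives mu = 5. Corank 2; j^3 = (2*u + v)*(3*u + 2*v)^2 has shape L^2 M (L != M), so D-series; mu = 5 gives D_5. The Hessian of g at 0 is [[0, 0], [0, 0]] with rank 0, so corank 2. A Groebner basis of the Jacobian ideal J(g) in C{u,v} is {u^3, u^2/4 + v^3, u*v}; counting standard monomials gives mu = 5. Corank 2; j^3 = u^2*v has shape L^2 M (L != M), so D-series; mu = 5 gives D_5. Both have type D_5, hence right-equivalent.

Yes.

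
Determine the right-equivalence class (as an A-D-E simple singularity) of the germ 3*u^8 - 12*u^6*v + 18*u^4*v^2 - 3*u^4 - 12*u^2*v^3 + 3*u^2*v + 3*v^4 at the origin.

D5

The Hessian of f at 0 is [[0, 0], [0, 0]] with rank 0, so corank 2. A Groebner basis of the Jacobian ideal J(f) in C{u,v} is {u^3, u^2/4 + v^3, u*v}; counting standard monomials gives mu = 5. Corank 2; j^3 = 3*u^2*v has shape L^2 M (L != M), so D-series; mu = 5 gives D_5.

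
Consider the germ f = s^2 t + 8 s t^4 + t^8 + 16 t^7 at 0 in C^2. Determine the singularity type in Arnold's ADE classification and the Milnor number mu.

The Hessian of f at 0 has rank 0. Corank 2; j^3 = s^2*t has shape L^2 M (L != M), so D-series; mu = 9 gives D_9.

Type D_9, Milnor number mu = 9.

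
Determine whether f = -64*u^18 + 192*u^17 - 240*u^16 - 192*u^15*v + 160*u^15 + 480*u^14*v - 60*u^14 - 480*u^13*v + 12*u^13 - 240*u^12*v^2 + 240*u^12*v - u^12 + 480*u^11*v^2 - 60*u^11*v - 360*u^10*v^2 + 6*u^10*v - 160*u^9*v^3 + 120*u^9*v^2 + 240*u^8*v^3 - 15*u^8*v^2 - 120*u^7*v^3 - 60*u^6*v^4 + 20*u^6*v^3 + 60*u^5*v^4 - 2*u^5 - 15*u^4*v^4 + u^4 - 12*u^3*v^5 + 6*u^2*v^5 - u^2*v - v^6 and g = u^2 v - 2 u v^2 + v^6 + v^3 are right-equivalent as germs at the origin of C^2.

Yes.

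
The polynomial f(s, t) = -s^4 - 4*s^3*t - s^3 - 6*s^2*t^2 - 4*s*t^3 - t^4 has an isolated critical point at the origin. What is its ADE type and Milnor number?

Type E_6, Milnor number mu = 6.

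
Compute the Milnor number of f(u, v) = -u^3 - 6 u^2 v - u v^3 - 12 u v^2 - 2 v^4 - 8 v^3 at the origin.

7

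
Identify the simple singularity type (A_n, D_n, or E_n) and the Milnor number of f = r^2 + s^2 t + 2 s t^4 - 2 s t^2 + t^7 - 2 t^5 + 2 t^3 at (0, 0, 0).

The Hessian of f at 0 is [[0, 0, 0], [0, 0, 0], [0, 0, 2]] with rank 1, so corank 2. A Groebner basis of the Jacobian ideal J(f) in C{s,t,r} is {t^3, s^2 + 2*t^2, s*t - t^2, r}; counting standard monomials gives mu = 4. Corank 2; j^3 = t*(s^2 - 2*s*t + 2*t^2) splits into three distinct lines over C (the quadratic factor has nonzero discriminant), so D_4.

Type D4, Milnor number mu = 4.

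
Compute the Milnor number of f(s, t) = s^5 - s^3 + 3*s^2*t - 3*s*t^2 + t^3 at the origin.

8

The Hessian of f at 0 has rank 0. Corank 2; j^3 = -(s - t)^3 is a perfect cube, so E-series; the 5-jet and mu = 8 give E_8.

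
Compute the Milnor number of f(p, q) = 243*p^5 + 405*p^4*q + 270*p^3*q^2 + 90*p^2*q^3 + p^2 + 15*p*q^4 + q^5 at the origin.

4

The Hessian of f at 0 is [[2, 0], [0, 0]] with rank 1, so corank 1. A Groebner basis of the Jacobian ideal J(f) in C{p,q} is {q^4, p}; counting standard monomials gives mu = 4. Corank 1: A-series; mu = 4 gives A_4.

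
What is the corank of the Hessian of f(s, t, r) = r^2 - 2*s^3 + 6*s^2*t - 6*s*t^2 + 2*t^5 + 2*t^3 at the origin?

2

Hessian at 0 has rank 1.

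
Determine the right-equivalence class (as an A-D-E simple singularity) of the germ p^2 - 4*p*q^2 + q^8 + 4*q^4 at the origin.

The Hessian of f at 0 has rank 1. Corank 1: A-series; mu = 7 gives A_7.

A_{7}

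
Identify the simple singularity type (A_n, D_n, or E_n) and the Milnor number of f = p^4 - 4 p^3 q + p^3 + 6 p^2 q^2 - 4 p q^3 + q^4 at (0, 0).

Type E_{6}, Milnor number mu = 6.

The Hessian of f at 0 has rank 0. Corank 2; j^3 = p^3 is a perfect cube, so E-series; the 4-jet and mu = 6 give E_6.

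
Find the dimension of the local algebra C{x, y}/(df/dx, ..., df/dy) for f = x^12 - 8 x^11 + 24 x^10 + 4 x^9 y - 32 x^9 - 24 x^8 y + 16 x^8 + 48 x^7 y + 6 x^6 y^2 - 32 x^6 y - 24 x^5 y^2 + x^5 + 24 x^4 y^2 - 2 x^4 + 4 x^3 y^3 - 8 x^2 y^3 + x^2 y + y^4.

The Hessian of f at 0 has rank 0. Corank 2; j^3 = x^2*y has shape L^2 M (L != M), so D-series; mu = 5 gives D_5.

5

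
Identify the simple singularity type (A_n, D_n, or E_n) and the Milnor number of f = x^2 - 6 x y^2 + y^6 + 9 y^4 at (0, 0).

Type A_5, Milnor number mu = 5.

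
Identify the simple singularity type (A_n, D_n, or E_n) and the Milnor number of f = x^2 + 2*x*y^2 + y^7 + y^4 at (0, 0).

The Hessian of f at 0 has rank 1. Corank 1: A-series; mu = 6 gives A_6.

Type A_6, Milnor number mu = 6.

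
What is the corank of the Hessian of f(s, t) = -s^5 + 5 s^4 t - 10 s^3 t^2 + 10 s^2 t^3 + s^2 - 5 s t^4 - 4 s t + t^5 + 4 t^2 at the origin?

1

The Hessian at 0 is [[2, -4], [-4, 8]] of rank 1; hence corank 1.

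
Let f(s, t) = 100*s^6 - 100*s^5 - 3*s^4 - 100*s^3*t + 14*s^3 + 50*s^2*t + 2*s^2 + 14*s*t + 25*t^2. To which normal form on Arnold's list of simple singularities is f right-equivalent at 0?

A1

The Hessian of f at 0 is [[4, 14], [14, 50]] with rank 2, so corank 0. A Groebner basis of the Jacobian ideal J(f) in C{s,t} is {s, t}; counting standard monomials gives mu = 1. Corank 0: nondegenerate Morse point, so A_1.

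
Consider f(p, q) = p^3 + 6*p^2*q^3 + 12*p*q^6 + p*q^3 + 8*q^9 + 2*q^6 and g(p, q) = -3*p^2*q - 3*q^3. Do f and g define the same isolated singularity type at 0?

No.

The Hessian of f at 0 has rank 0. Corank 2; j^3 = p^3 is a perfect cube, so E-series; the 4-jet and mu = 7 give E_7. The Hessian of g at 0 has rank 0. Corank 2; j^3 = -3*q*(p^2 + q^2) splits into three distinct lines over C (the quadratic factor has nonzero discriminant), so D_4. f is E_7 but g is D_4, hence not right-equivalent.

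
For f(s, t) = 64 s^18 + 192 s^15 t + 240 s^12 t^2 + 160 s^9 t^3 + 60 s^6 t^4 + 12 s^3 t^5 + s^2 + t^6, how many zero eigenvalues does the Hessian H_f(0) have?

The Hessian at 0 is [[2, 0], [0, 0]] of rank 1; hence corank 1.

1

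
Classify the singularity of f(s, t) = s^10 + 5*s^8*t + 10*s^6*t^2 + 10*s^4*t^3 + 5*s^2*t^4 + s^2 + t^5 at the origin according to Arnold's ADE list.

A4

The Hessian of f at 0 has rank 1. Corank 1: A-series; mu = 4 gives A_4.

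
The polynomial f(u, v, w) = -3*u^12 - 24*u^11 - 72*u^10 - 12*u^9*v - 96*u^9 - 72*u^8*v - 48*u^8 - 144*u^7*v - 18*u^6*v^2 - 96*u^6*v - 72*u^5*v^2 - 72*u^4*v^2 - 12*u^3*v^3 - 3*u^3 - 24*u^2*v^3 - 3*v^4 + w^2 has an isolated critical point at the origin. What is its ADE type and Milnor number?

Type E_{6}, Milnor number mu = 6.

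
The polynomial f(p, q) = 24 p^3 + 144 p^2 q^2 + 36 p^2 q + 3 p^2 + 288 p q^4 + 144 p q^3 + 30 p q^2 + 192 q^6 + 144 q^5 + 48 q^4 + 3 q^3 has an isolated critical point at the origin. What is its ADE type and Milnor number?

The Hessian of f at 0 is [[6, 0], [0, 0]] with rank 1, so corank 1. A Groebner basis of the Jacobian ideal J(f) in C{p,q} is {q^2, p}; counting standard monomials gives mu = 2. Corank 1: A-series; mu = 2 gives A_2.

Type A2, Milnor number mu = 2.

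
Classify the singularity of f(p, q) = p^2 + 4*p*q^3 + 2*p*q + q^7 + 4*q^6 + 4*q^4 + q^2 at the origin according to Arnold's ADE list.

A6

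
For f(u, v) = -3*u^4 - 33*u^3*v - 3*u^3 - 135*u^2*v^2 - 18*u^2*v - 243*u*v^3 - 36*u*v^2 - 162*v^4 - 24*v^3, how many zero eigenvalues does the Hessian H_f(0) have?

Hessian at 0 has rank 0.

2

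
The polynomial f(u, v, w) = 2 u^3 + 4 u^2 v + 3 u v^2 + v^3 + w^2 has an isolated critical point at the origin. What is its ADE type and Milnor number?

Type D_4, Milnor number mu = 4.

The Hessian of f at 0 has rank 1. Corank 2; j^3 = (u + v)*(2*u^2 + 2*u*v + v^2) splits into three distinct lines over C (the quadratic factor has nonzero discriminant), so D_4.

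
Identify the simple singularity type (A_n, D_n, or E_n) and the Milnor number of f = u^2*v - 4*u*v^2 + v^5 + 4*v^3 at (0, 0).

The Hessian of f at 0 has rank 0. Corank 2; j^3 = v*(u - 2*v)^2 has shape L^2 M (L != M), so D-series; mu = 6 gives D_6.

Type D_{6}, Milnor number mu = 6.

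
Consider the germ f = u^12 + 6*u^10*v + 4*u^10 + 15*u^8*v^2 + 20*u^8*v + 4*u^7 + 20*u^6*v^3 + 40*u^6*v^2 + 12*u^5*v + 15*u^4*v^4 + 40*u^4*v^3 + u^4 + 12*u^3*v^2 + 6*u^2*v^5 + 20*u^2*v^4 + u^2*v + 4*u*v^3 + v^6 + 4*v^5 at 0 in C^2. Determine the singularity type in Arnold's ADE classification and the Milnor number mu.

The Hessian of f at 0 has rank 0. Corank 2; j^3 = u^2*v has shape L^2 M (L != M), so D-series; mu = 7 gives D_7.

Type D_7, Milnor number mu = 7.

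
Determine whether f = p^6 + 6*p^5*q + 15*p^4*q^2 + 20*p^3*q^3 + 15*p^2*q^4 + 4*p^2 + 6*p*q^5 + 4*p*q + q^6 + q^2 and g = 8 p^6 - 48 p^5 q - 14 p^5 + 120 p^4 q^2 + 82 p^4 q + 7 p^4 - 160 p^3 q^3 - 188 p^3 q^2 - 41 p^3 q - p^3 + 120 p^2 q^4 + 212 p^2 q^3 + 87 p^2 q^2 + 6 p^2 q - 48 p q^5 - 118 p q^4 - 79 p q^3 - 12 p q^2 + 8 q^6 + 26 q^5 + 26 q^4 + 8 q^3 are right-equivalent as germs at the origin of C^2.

No.

The Hessian of f at 0 has rank 1. Corank 1: A-series; mu = 5 gives A_5. The Hessian of g at 0 has rank 0. Corank 2; j^3 = -(p - 2*q)^3 is a perfect cube, so E-series; the 4-jet and mu = 7 give E_7. f is A_5 but g is E_7, hence not right-equivalent.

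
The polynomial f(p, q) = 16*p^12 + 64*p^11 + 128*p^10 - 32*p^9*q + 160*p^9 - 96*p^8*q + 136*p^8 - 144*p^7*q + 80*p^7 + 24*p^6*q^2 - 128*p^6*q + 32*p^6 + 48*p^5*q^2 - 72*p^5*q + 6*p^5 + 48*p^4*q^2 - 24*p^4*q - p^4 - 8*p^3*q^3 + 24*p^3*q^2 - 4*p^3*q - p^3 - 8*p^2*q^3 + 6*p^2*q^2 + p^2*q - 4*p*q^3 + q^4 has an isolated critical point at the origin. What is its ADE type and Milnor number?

Type D_5, Milnor number mu = 5.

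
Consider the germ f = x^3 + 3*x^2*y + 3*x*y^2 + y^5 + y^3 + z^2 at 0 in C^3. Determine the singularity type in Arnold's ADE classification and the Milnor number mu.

Type E_8, Milnor number mu = 8.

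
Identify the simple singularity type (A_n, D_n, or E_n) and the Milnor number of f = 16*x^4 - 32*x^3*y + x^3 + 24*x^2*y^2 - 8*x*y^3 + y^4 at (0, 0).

Type E_{6}, Milnor number mu = 6.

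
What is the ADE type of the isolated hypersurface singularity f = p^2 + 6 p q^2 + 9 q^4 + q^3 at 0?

A_{2}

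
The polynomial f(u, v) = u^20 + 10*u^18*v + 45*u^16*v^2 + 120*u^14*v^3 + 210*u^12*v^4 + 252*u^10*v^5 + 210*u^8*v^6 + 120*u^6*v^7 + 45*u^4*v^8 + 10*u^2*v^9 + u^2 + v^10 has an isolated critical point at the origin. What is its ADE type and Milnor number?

The Hessian of f at 0 has rank 1. Corank 1: A-series; mu = 9 gives A_9.

Type A_{9}, Milnor number mu = 9.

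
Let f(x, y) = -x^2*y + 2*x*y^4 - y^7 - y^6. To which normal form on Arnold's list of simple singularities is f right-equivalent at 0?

The Hessian of f at 0 is [[0, 0], [0, 0]] with rank 0, so corank 2. A Groebner basis of the Jacobian ideal J(f) in C{x,y} is {-x*y + y^4, x^3, x^2*y, x^2/6 + x*y^2}; counting standard monomials gives mu = 7. Corank 2; j^3 = -x^2*y has shape L^2 M (L != M), so D-series; mu = 7 gives D_7.

D_7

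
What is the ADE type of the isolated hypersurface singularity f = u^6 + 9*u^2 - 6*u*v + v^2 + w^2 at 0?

A_{5}

The Hessian of f at 0 has rank 2. Corank 1: A-series; mu = 5 gives A_5.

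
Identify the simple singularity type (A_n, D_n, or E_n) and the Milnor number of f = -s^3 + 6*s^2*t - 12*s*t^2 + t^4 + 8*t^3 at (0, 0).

Type E_6, Milnor number mu = 6.

The Hessian of f at 0 has rank 0. Corank 2; j^3 = -(s - 2*t)^3 is a perfect cube, so E-series; the 4-jet and mu = 6 give E_6.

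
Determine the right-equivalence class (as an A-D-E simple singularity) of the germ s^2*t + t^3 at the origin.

D_4

The Hessian of f at 0 has rank 0. Corank 2; j^3 = t*(s^2 + t^2) splits into three distinct lines over C (the quadratic factor has nonzero discriminant), so D_4.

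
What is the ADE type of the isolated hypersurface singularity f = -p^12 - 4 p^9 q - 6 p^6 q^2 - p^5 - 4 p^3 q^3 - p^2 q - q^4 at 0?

The Hessian of f at 0 is [[0, 0], [0, 0]] with rank 0, so corank 2. A Groebner basis of the Jacobian ideal J(f) in C{p,q} is {p^3, p^2/4 + q^3, p*q}; counting standard monomials gives mu = 5. Corank 2; j^3 = -p^2*q has shape L^2 M (L != M), so D-series; mu = 5 gives D_5.

D5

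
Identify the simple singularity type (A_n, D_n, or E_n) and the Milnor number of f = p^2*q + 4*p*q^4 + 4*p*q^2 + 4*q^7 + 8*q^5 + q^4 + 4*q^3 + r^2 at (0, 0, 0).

Type D_5, Milnor number mu = 5.

The Hessian of f at 0 has rank 1. Corank 2; j^3 = q*(p + 2*q)^2 has shape L^2 M (L != M), so D-series; mu = 5 gives D_5.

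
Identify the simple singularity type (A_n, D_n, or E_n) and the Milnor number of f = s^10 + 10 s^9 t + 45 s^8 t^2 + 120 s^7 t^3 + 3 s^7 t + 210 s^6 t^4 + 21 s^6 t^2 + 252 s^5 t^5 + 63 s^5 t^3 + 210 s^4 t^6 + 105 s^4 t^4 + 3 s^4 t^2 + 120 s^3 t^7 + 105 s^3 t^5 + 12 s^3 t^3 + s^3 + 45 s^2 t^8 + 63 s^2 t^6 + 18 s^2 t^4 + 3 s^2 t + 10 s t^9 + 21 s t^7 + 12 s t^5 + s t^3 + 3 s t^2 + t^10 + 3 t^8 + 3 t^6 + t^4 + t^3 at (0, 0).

The Hessian of f at 0 is [[0, 0], [0, 0]] with rank 0, so corank 2. A Groebner basis of the Jacobian ideal J(f) in C{s,t} is {s^3 + 3*s^2*t + 6*s^2 + 12*s*t + 6*t^2, -3*s^2 + s*t^2 - 6*s*t - 3*t^2, 3*s^2 + 6*s*t + t^3 + 3*t^2}; counting standard monomials gives mu = 7. Corank 2; j^3 = (s + t)^3 is a perfect cube, so E-series; the 4-jet and mu = 7 give E_7.

Type E7, Milnor number mu = 7.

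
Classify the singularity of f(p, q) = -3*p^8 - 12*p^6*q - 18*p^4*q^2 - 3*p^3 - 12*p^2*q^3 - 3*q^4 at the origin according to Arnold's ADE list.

E_{6}

The Hessian of f at 0 is [[0, 0], [0, 0]] with rank 0, so corank 2. A Groebner basis of the Jacobian ideal J(f) in C{p,q} is {q^3, p^2}; counting standard monomials gives mu = 6. Corank 2; j^3 = -3*p^3 is a perfect cube, so E-series; the 4-jet and mu = 6 give E_6.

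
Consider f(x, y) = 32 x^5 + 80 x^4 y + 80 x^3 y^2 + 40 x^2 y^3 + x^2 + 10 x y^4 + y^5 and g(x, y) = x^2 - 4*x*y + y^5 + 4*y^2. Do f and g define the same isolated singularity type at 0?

Yes.

The Hessian of f at 0 has rank 1. Corank 1: A-series; mu = 4 gives A_4. The Hessian of g at 0 has rank 1. Corank 1: A-series; mu = 4 gives A_4. Both have type A_4, hence right-equivalent.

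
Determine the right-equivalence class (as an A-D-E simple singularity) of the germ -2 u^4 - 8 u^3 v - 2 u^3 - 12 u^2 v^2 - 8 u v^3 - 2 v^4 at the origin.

E_6

The Hessian of f at 0 is [[0, 0], [0, 0]] with rank 0, so corank 2. A Groebner basis of the Jacobian ideal J(f) in C{u,v} is {v^4, u*v^2 + v^3/3, u^2}; counting standard monomials gives mu = 6. Corank 2; j^3 = -2*u^3 is a perfect cube, so E-series; the 4-jet and mu = 6 give E_6.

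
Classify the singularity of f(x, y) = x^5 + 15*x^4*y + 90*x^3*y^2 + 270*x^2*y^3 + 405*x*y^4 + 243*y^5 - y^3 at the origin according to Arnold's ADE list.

E_{8}

The Hessian of f at 0 has rank 0. Corank 2; j^3 = -y^3 is a perfect cube, so E-series; the 5-jet and mu = 8 give E_8.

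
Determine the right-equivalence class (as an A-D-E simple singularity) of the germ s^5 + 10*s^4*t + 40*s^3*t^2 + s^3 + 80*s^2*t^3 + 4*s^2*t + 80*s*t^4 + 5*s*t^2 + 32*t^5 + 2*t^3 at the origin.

D6

The Hessian of f at 0 is [[0, 0], [0, 0]] with rank 0, so corank 2. A Groebner basis of the Jacobian ideal J(f) in C{s,t} is {-s*t/5 + t^4 - t^2/5, s*t^2 + t^3, s^2 + 3*s*t + 2*t^2}; counting standard monomials gives mu = 6. Corank 2; j^3 = (s + t)^2*(s + 2*t) has shape L^2 M (L != M), so D-series; mu = 6 gives D_6.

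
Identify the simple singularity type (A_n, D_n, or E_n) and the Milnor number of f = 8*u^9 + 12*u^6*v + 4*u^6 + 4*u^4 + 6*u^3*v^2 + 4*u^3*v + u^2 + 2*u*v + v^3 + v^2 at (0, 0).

Type A_{2}, Milnor number mu = 2.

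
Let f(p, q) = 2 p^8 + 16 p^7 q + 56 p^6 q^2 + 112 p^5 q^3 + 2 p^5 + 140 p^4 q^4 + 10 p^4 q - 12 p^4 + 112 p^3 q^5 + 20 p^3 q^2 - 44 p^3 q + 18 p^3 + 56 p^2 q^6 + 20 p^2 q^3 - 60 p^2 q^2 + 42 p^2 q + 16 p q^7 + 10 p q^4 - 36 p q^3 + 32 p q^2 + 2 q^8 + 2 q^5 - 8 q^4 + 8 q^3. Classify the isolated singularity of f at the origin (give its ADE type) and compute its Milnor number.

Type D_{9}, Milnor number mu = 9.

The Hessian of f at 0 is [[0, 0], [0, 0]] with rank 0, so corank 2. A Groebner basis of the Jacobian ideal J(f) in C{p,q} is {p^2*q^2 + 2695*p^2*q/4 - 1701*p^2 + 2149*p*q^2/2 - 11325*p*q/4 + 1751*q^3/4 - 2263*q^2/2, -6253*p^2*q/8 + 1944*p^2 + p*q^3 - 4957*p*q^2/4 + 25887*p*q/8 - 4021*q^3/8 + 5173*q^2/4, 1779*p^2*q/2 - 2187*p^2 + 1401*p*q^2 - 7281*p*q/2 + q^4 + 1131*q^3/2 - 1455*q^2, p^3 + 3*p^2*q - 3*p^2 + 3*p*q^2 - 5*p*q + q^3 - 2*q^2}; counting standard monomials gives mu = 9. Corank 2; j^3 = 2*(p + q)*(3*p + 2*q)^2 has shape L^2 M (L != M), so D-series; mu = 9 gives D_9.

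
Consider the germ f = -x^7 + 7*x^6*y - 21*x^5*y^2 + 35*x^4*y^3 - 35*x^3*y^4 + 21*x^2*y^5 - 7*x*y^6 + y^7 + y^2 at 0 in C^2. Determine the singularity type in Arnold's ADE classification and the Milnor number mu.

The Hessian of f at 0 is [[0, 0], [0, 2]] with rank 1, so corank 1. A Groebner basis of the Jacobian ideal J(f) in C{x,y} is {x^6, y}; counting standard monomials gives mu = 6. Corank 1: A-series; mu = 6 gives A_6.

Type A_{6}, Milnor number mu = 6.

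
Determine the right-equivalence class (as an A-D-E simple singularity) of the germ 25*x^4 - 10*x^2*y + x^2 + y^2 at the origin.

The Hessian of f at 0 has rank 2. Corank 0: nondegenerate Morse point, so A_1.

A_1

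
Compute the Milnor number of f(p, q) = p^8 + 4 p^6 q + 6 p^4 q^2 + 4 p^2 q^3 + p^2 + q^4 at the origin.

3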